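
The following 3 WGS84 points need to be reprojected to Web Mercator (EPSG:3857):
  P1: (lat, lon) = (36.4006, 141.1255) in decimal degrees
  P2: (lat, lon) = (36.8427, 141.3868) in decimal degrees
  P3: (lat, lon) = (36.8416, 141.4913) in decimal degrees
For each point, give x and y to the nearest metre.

P1: x 15710019 m, y 4355884 m; P2: x 15739107 m, y 4417204 m; P3: x 15750739 m, y 4417051 m

Web Mercator: x = R·λ, y = R·ln tan(π/4+φ/2), R = 6378137 m.
P1 (36.4006°, 141.1255°) → (15710018.798, 4355884.247) m.
P2 (36.8427°, 141.3868°) → (15739106.581, 4417203.817) m.
P3 (36.8416°, 141.4913°) → (15750739.468, 4417050.808) m.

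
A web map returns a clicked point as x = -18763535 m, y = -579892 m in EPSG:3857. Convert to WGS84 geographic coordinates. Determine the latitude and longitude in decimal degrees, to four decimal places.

R = 6378137 m. λ = x/R = -168.55570275°.
φ = 2·arctan(exp(y/R)) − 90° = 2·arctan(0.91309) − 90° = -5.20209646°.

lat -5.2021°, lon -168.5557°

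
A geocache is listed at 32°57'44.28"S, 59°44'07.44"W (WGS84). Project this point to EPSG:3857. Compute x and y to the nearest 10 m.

Web Mercator is spherical with R = a = 6378137 m.
x = R·λ = 6378137 × -1.042579410 = -6649714.310 m.
y = R·ln tan(π/4 + φ/2) = 6378137 × -0.609943152 = -3890300.987 m.

x -6649710 m, y -3890300 m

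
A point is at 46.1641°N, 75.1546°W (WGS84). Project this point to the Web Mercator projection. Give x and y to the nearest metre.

Web Mercator is spherical with R = a = 6378137 m.
x = R·λ = 6378137 × -1.311695218 = -8366171.803 m.
y = R·ln tan(π/4 + φ/2) = 6378137 × 0.910404632 = 5806685.470 m.

x -8366172 m, y 5806685 m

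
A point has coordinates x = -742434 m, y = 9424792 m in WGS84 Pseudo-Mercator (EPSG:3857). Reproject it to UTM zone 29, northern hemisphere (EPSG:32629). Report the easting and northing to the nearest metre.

E 612777 m, N 7131832 m

Web Mercator inverse (R = 6378137 m) → φ = 64.29389851°, λ = -6.66939810°.
UTM 29N forward: E = 612776.544 m, N = 7131831.825 m.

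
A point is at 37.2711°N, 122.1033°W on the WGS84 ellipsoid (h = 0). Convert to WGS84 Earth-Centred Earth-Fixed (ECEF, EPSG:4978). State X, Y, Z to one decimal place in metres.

X -2700725.0 m, Y -4304773.8 m, Z 3841378.6 m

WGS84: a = 6378137 m, e² = 0.006694380; N(φ) = a/√(1−e²sin²φ) = 6385980.827 m.
X = (N+h)·cosφ·cosλ = -2700725.022 m; Y = (N+h)·cosφ·sinλ = -4304773.791 m; Z = (N(1−e²)+h)·sinφ = 3841378.563 m.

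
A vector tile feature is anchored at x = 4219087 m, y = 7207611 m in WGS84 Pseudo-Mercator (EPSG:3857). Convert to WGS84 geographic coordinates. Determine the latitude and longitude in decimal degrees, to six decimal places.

lat 54.197298°, lon 37.900703°

R = 6378137 m. λ = x/R = 37.90070337°.
φ = 2·arctan(exp(y/R)) − 90° = 2·arctan(3.09581) − 90° = 54.19729759°.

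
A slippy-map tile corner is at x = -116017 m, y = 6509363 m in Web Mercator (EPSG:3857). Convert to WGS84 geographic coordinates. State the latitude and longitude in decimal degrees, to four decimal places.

lat 50.3629°, lon -1.0422°

R = 6378137 m. λ = x/R = -1.04219844°.
φ = 2·arctan(exp(y/R)) − 90° = 2·arctan(2.77479) − 90° = 50.36290257°.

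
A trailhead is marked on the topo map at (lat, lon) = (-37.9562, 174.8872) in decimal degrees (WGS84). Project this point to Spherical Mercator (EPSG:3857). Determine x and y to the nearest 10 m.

x 19468350 m, y -4573240 m

Web Mercator is spherical with R = a = 6378137 m.
x = R·λ = 6378137 × 3.052357460 = 19468354.050 m.
y = R·ln tan(π/4 + φ/2) = 6378137 × -0.717018181 = -4573240.188 m.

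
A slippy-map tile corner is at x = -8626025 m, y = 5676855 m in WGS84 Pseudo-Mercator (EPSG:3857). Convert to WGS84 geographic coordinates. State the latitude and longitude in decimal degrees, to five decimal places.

lat 45.35040°, lon -77.48890°

R = 6378137 m. λ = x/R = -77.48890099°.
φ = 2·arctan(exp(y/R)) − 90° = 2·arctan(2.43525) − 90° = 45.35040308°.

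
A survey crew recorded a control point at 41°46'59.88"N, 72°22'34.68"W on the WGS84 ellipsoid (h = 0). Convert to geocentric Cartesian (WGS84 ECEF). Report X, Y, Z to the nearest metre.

X 1442087 m, Y -4539518 m, Z 4227687 m

WGS84: a = 6378137 m, e² = 0.006694380; N(φ) = a/√(1−e²sin²φ) = 6387636.549 m.
X = (N+h)·cosφ·cosλ = 1442086.968 m; Y = (N+h)·cosφ·sinλ = -4539518.223 m; Z = (N(1−e²)+h)·sinφ = 4227686.577 m.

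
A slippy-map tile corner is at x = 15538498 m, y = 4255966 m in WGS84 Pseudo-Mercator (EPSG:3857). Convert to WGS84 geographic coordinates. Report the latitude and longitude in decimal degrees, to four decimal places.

lat 35.6748°, lon 139.5847°

R = 6378137 m. λ = x/R = 139.58470246°.
φ = 2·arctan(exp(y/R)) − 90° = 2·arctan(1.94892) − 90° = 35.67479910°.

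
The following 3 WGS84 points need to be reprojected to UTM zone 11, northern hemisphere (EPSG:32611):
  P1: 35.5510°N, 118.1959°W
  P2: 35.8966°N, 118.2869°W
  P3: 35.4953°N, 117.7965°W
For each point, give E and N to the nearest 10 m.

UTM zone 11N: λ₀ = -117°, k₀ = 0.9996.
P1 (35.5510°, -118.1959°) → (391606.150, 3934807.433) m.
P2 (35.8966°, -118.2869°) → (383860.465, 3973244.789) m.
P3 (35.4953°, -117.7965°) → (427757.974, 3928263.772) m.

P1: E 391610 m, N 3934810 m; P2: E 383860 m, N 3973240 m; P3: E 427760 m, N 3928260 m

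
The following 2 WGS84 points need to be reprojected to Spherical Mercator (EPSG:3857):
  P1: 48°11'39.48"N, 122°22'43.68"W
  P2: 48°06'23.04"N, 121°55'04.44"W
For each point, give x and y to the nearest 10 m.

P1: x -13623150 m, y 6139240 m; P2: x -13571840 m, y 6124570 m

Web Mercator: x = R·λ, y = R·ln tan(π/4+φ/2), R = 6378137 m.
P1 (48.1943°, -122.3788°) → (-13623145.700, 6139240.519) m.
P2 (48.1064°, -121.9179°) → (-13571838.547, 6124574.293) m.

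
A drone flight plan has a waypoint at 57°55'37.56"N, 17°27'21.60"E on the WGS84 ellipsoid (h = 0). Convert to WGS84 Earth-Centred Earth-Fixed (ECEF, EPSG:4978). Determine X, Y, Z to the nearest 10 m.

X 3238600 m, Y 1018390 m, Z 5381430 m

WGS84: a = 6378137 m, e² = 0.006694380; N(φ) = a/√(1−e²sin²φ) = 6393521.833 m.
X = (N+h)·cosφ·cosλ = 3238600.871 m; Y = (N+h)·cosφ·sinλ = 1018393.279 m; Z = (N(1−e²)+h)·sinφ = 5381430.726 m.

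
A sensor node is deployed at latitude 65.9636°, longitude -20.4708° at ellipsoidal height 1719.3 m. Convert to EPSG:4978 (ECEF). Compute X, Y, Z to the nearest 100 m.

WGS84: a = 6378137 m, e² = 0.006694380; N(φ) = a/√(1−e²sin²φ) = 6396018.834 m.
X = (N+h)·cosφ·cosλ = 2441345.485 m; Y = (N+h)·cosφ·sinλ = -911363.820 m; Z = (N(1−e²)+h)·sinφ = 5803865.706 m.

X 2441300 m, Y -911400 m, Z 5803900 m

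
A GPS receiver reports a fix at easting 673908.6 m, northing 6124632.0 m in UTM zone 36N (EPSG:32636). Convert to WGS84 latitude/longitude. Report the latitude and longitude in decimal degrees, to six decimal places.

Zone 36N: λ₀ = 33°, k₀ = 0.9996, false easting 500000 m.
Meridian distance M = (N − FN)/k₀ = 6127082.8 m.
Inverse transverse Mercator on WGS84 gives φ = 55.23750043°, λ = 35.73519952°.

lat 55.237500°, lon 35.735200°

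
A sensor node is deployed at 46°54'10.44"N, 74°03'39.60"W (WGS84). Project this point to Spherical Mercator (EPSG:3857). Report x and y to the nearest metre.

x -8244433 m, y 5926239 m

Web Mercator is spherical with R = a = 6378137 m.
x = R·λ = 6378137 × -1.292608297 = -8244432.808 m.
y = R·ln tan(π/4 + φ/2) = 6378137 × 0.929148944 = 5926239.258 m.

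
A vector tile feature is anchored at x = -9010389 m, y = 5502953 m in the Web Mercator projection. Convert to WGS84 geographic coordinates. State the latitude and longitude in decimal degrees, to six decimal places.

lat 44.241897°, lon -80.941702°

R = 6378137 m. λ = x/R = -80.94170155°.
φ = 2·arctan(exp(y/R)) − 90° = 2·arctan(2.36975) − 90° = 44.24189744°.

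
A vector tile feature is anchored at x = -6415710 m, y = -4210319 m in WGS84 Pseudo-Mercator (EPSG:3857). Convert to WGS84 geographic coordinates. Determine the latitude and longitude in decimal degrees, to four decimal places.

R = 6378137 m. λ = x/R = -57.63330351°.
φ = 2·arctan(exp(y/R)) − 90° = 2·arctan(0.51679) − 90° = -35.34100158°.

lat -35.3410°, lon -57.6333°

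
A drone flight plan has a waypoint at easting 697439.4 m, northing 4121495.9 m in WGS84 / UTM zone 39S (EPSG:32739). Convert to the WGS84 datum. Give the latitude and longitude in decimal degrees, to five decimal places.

lat -53.01960°, lon 53.94370°

Zone 39S: λ₀ = 51°, k₀ = 0.9996, false easting 500000 m, false northing 10000000 m.
Meridian distance M = (N − FN)/k₀ = -5880856.4 m.
Inverse transverse Mercator on WGS84 gives φ = -53.01960005°, λ = 53.94370052°.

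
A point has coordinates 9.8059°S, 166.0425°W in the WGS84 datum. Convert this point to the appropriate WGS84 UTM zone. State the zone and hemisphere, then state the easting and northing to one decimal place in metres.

Zone 3S: E 385673.5 m, N 8915870.6 m

Longitude -166.0425° lies in the 6° band [-168°, -162°), giving zone 3; latitude is south of the equator, so 3S.
Zone 3 central meridian λ₀ = 6×3 − 183 = -165°; Δλ = -1.0425°.
Transverse Mercator on WGS84 with k₀ = 0.9996 gives E = 385673.547 m, N = 8915870.611 m.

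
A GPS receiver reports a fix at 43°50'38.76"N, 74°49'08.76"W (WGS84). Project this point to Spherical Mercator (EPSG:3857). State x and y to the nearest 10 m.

x -8328820 m, y 5441350 m

Web Mercator is spherical with R = a = 6378137 m.
x = R·λ = 6378137 × -1.305839638 = -8328824.114 m.
y = R·ln tan(π/4 + φ/2) = 6378137 × 0.853124966 = 5441347.911 m.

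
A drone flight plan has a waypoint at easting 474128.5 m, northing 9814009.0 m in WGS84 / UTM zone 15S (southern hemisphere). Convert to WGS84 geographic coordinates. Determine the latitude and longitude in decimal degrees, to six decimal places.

lat -1.682700°, lon -93.232600°

Zone 15S: λ₀ = -93°, k₀ = 0.9996, false easting 500000 m, false northing 10000000 m.
Meridian distance M = (N − FN)/k₀ = -186065.4 m.
Inverse transverse Mercator on WGS84 gives φ = -1.68270011°, λ = -93.23259963°.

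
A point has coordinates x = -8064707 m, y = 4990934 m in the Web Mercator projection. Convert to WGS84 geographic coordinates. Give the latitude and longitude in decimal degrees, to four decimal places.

R = 6378137 m. λ = x/R = -72.44649560°.
φ = 2·arctan(exp(y/R)) − 90° = 2·arctan(2.18695) − 90° = 40.85470331°.

lat 40.8547°, lon -72.4465°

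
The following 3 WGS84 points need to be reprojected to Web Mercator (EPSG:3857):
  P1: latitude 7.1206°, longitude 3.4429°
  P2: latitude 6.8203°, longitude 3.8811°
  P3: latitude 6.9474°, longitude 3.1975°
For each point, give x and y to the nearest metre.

P1: x 383262 m, y 794710 m; P2: x 432042 m, y 761032 m; P3: x 355944 m, y 775283 m

Web Mercator: x = R·λ, y = R·ln tan(π/4+φ/2), R = 6378137 m.
P1 (7.1206°, 3.4429°) → (383261.875, 794709.923) m.
P2 (6.8203°, 3.8811°) → (432042.076, 761031.721) m.
P3 (6.9474°, 3.1975°) → (355944.072, 775283.168) m.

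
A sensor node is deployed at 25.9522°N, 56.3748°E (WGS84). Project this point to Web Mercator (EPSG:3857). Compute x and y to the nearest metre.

x 6275614 m, y 2993162 m

Web Mercator is spherical with R = a = 6378137 m.
x = R·λ = 6378137 × 0.983925875 = 6275614.030 m.
y = R·ln tan(π/4 + φ/2) = 6378137 × 0.469284669 = 2993161.912 m.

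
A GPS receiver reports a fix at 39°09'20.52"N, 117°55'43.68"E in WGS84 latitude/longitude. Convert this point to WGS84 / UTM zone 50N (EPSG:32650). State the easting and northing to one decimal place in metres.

E 580250.6 m, N 4334465.7 m

Zone 50 central meridian λ₀ = 6×50 − 183 = 117°; Δλ = +0.9288°.
Transverse Mercator on WGS84 with k₀ = 0.9996 gives E = 580250.577 m, N = 4334465.748 m.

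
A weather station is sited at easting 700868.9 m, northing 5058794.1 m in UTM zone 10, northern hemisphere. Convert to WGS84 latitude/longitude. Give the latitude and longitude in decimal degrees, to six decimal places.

lat 45.653600°, lon -120.421899°

Zone 10N: λ₀ = -123°, k₀ = 0.9996, false easting 500000 m.
Meridian distance M = (N − FN)/k₀ = 5060818.4 m.
Inverse transverse Mercator on WGS84 gives φ = 45.65359980°, λ = -120.42189943°.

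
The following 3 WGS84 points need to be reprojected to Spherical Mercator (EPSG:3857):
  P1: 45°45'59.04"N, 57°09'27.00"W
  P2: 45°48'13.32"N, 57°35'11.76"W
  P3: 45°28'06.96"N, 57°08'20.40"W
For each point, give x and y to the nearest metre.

Web Mercator: x = R·λ, y = R·ln tan(π/4+φ/2), R = 6378137 m.
P1 (45.7664°, -57.1575°) → (-6362743.795, 5742993.355) m.
P2 (45.8037°, -57.5866°) → (-6410510.989, 5748947.617) m.
P3 (45.4686°, -57.1390°) → (-6360684.384, 5695597.126) m.

P1: x -6362744 m, y 5742993 m; P2: x -6410511 m, y 5748948 m; P3: x -6360684 m, y 5695597 m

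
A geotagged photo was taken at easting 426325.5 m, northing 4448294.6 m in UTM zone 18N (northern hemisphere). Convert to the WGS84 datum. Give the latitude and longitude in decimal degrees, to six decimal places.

lat 40.181800°, lon -75.865400°

Zone 18N: λ₀ = -75°, k₀ = 0.9996, false easting 500000 m.
Meridian distance M = (N − FN)/k₀ = 4450074.6 m.
Inverse transverse Mercator on WGS84 gives φ = 40.18180031°, λ = -75.86540020°.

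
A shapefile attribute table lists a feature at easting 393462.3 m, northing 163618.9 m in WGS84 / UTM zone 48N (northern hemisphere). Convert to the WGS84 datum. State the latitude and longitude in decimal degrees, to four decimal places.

Zone 48N: λ₀ = 105°, k₀ = 0.9996, false easting 500000 m.
Meridian distance M = (N − FN)/k₀ = 163684.4 m.
Inverse transverse Mercator on WGS84 gives φ = 1.48010012°, λ = 104.04230002°.

lat 1.4801°, lon 104.0423°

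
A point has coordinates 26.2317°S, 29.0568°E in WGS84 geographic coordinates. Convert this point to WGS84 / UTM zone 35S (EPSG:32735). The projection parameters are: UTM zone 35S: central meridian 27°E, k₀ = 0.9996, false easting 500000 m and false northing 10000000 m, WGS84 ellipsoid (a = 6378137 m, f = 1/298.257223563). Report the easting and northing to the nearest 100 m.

Zone 35 central meridian λ₀ = 6×35 − 183 = 27°; Δλ = +2.0568°.
Transverse Mercator on WGS84 with k₀ = 0.9996 gives E = 705461.353 m, N = 7097025.953 m.

E 705500 m, N 7097000 m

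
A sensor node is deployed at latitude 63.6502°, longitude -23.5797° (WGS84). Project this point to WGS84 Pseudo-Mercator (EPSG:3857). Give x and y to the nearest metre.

x -2624880 m, y 9261487 m

Web Mercator is spherical with R = a = 6378137 m.
x = R·λ = 6378137 × -0.411543402 = -2624880.197 m.
y = R·ln tan(π/4 + φ/2) = 6378137 × 1.452067767 = 9261487.153 m.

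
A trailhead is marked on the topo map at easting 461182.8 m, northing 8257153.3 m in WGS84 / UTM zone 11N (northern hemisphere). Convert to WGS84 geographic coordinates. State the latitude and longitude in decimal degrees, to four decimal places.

lat 74.4006°, lon -118.2933°

Zone 11N: λ₀ = -117°, k₀ = 0.9996, false easting 500000 m.
Meridian distance M = (N − FN)/k₀ = 8260457.5 m.
Inverse transverse Mercator on WGS84 gives φ = 74.40060015°, λ = -118.29329923°.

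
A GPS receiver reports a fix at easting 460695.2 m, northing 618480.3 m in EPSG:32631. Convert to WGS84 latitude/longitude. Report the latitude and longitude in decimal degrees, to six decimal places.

lat 5.595300°, lon 2.645100°

Zone 31N: λ₀ = 3°, k₀ = 0.9996, false easting 500000 m.
Meridian distance M = (N − FN)/k₀ = 618727.8 m.
Inverse transverse Mercator on WGS84 gives φ = 5.59529963°, λ = 2.64510020°.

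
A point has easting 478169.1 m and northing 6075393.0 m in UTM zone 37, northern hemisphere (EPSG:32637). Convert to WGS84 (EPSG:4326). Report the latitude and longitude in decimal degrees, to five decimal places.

Zone 37N: λ₀ = 39°, k₀ = 0.9996, false easting 500000 m.
Meridian distance M = (N − FN)/k₀ = 6077824.1 m.
Inverse transverse Mercator on WGS84 gives φ = 54.82519957°, λ = 38.66019937°.

lat 54.82520°, lon 38.66020°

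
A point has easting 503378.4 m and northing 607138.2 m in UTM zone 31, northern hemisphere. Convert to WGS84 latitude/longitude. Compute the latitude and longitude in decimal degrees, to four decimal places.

Zone 31N: λ₀ = 3°, k₀ = 0.9996, false easting 500000 m.
Meridian distance M = (N − FN)/k₀ = 607381.2 m.
Inverse transverse Mercator on WGS84 gives φ = 5.49280030°, λ = 3.03049994°.

lat 5.4928°, lon 3.0305°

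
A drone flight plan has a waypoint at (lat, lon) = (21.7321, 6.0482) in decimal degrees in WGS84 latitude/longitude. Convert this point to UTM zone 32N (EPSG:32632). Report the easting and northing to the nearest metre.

Zone 32 central meridian λ₀ = 6×32 − 183 = 9°; Δλ = -2.9518°.
Transverse Mercator on WGS84 with k₀ = 0.9996 gives E = 194645.044 m, N = 2406088.870 m.

E 194645 m, N 2406089 m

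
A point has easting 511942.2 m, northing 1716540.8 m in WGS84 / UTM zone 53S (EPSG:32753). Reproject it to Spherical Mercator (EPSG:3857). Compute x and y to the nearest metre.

x 15073093 m, y -12779108 m

Unproject from UTM 53S (λ₀ = 135°) → φ = -74.63980014°, λ = 135.40390060°.
Web Mercator (R = 6378137 m): x = 15073093.266 m, y = -12779107.676 m.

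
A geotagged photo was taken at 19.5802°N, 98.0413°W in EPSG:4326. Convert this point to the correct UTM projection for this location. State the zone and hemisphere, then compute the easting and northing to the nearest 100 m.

Zone 14N: E 600600 m, N 2165300 m

Longitude -98.0413° lies in the 6° band [-102°, -96°), giving zone 14; latitude is north of the equator, so 14N.
Zone 14 central meridian λ₀ = 6×14 − 183 = -99°; Δλ = +0.9587°.
Transverse Mercator on WGS84 with k₀ = 0.9996 gives E = 600551.865 m, N = 2165309.270 m.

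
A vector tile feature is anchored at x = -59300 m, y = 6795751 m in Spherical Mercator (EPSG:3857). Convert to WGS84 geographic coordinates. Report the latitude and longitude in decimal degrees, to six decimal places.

R = 6378137 m. λ = x/R = -0.53270096°.
φ = 2·arctan(exp(y/R)) − 90° = 2·arctan(2.90222) − 90° = 51.97580019°.

lat 51.975800°, lon -0.532701°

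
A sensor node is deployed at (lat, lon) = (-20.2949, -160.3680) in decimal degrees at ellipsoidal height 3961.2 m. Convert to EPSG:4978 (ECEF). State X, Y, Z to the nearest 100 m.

X -5640200 m, Y -2011900 m, Z -2199700 m

WGS84: a = 6378137 m, e² = 0.006694380; N(φ) = a/√(1−e²sin²φ) = 6380706.955 m.
X = (N+h)·cosφ·cosλ = -5640206.212 m; Y = (N+h)·cosφ·sinλ = -2011937.301 m; Z = (N(1−e²)+h)·sinφ = -2199720.238 m.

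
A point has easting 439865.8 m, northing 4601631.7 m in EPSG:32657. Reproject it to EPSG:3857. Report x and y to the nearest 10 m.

Unproject from UTM 57N (λ₀ = 159°) → φ = 41.56410007°, λ = 158.27879941°.
Web Mercator (R = 6378137 m): x = 17619515.354 m, y = 5095905.751 m.

x 17619520 m, y 5095910 m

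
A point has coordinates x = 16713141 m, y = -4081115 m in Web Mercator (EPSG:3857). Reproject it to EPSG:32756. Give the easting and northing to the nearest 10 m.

Web Mercator inverse (R = 6378137 m) → φ = -34.38869909°, λ = 150.13670006°.
UTM 56S forward: E = 236750.947 m, N = 6191027.455 m.

E 236750 m, N 6191030 m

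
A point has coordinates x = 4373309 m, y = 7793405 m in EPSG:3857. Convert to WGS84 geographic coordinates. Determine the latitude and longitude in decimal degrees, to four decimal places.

R = 6378137 m. λ = x/R = 39.28610317°.
φ = 2·arctan(exp(y/R)) − 90° = 2·arctan(3.39361) − 90° = 57.16249978°.

lat 57.1625°, lon 39.2861°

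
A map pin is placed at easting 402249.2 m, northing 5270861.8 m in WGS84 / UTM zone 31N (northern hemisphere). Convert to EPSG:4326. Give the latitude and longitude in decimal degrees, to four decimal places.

lat 47.5838°, lon 1.7000°

Zone 31N: λ₀ = 3°, k₀ = 0.9996, false easting 500000 m.
Meridian distance M = (N − FN)/k₀ = 5272971.0 m.
Inverse transverse Mercator on WGS84 gives φ = 47.58380025°, λ = 1.70000019°.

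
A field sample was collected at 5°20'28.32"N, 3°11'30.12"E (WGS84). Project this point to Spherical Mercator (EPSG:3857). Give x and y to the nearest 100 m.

Web Mercator is spherical with R = a = 6378137 m.
x = R·λ = 6378137 × 0.055705674 = 355298.419 m.
y = R·ln tan(π/4 + φ/2) = 6378137 × 0.093356840 = 595442.715 m.

x 355300 m, y 595400 m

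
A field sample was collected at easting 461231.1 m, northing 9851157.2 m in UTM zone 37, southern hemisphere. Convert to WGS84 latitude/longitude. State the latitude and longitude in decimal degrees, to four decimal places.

Zone 37S: λ₀ = 39°, k₀ = 0.9996, false easting 500000 m, false northing 10000000 m.
Meridian distance M = (N − FN)/k₀ = -148902.4 m.
Inverse transverse Mercator on WGS84 gives φ = -1.34659994°, λ = 38.65150024°.

lat -1.3466°, lon 38.6515°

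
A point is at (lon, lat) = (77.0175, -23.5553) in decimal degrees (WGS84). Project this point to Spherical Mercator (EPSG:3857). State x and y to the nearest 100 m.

x 8573500 m, y -2699300 m

Web Mercator is spherical with R = a = 6378137 m.
x = R·λ = 6378137 × 1.344208957 = 8573548.882 m.
y = R·ln tan(π/4 + φ/2) = 6378137 × -0.423213291 = -2699312.350 m.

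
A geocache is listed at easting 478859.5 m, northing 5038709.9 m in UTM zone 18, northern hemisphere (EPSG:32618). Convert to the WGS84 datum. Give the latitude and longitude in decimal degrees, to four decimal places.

Zone 18N: λ₀ = -75°, k₀ = 0.9996, false easting 500000 m.
Meridian distance M = (N − FN)/k₀ = 5040726.2 m.
Inverse transverse Mercator on WGS84 gives φ = 45.50160029°, λ = -75.27059985°.

lat 45.5016°, lon -75.2706°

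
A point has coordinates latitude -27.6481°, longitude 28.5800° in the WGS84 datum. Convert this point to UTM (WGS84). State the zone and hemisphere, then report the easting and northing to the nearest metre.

Zone 35S: E 655863 m, N 6940781 m

Longitude 28.5800° lies in the 6° band [24°, 30°), giving zone 35; latitude is south of the equator, so 35S.
Zone 35 central meridian λ₀ = 6×35 − 183 = 27°; Δλ = +1.5800°.
Transverse Mercator on WGS84 with k₀ = 0.9996 gives E = 655862.651 m, N = 6940780.991 m.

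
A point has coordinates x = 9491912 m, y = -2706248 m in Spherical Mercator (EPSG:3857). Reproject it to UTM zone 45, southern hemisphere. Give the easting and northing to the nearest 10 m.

Web Mercator inverse (R = 6378137 m) → φ = -23.61240010°, λ = 85.26729625°.
UTM 45S forward: E = 323222.603 m, N = 7387614.202 m.

E 323220 m, N 7387610 m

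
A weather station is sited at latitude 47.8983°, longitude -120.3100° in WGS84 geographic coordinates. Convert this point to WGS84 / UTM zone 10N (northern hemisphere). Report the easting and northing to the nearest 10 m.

Zone 10 central meridian λ₀ = 6×10 − 183 = -123°; Δλ = +2.6900°.
Transverse Mercator on WGS84 with k₀ = 0.9996 gives E = 701048.582 m, N = 5308499.719 m.

E 701050 m, N 5308500 m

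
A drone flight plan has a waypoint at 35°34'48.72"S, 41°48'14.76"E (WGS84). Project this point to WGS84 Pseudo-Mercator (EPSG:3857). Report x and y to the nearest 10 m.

Web Mercator is spherical with R = a = 6378137 m.
x = R·λ = 6378137 × 0.729619186 = 4653611.125 m.
y = R·ln tan(π/4 + φ/2) = 6378137 × -0.665242880 = -4243010.230 m.

x 4653610 m, y -4243010 m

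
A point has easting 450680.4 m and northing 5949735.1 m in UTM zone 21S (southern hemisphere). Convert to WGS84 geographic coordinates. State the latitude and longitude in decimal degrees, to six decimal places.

lat -36.596600°, lon -57.551400°

Zone 21S: λ₀ = -57°, k₀ = 0.9996, false easting 500000 m, false northing 10000000 m.
Meridian distance M = (N − FN)/k₀ = -4051885.7 m.
Inverse transverse Mercator on WGS84 gives φ = -36.59659994°, λ = -57.55140016°.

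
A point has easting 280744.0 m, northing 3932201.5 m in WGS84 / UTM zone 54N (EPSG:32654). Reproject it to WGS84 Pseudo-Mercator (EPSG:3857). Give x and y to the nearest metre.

Unproject from UTM 54N (λ₀ = 141°) → φ = 35.50919981°, λ = 138.58239975°.
Web Mercator (R = 6378137 m): x = 15426922.173 m, y = 4233296.486 m.

x 15426922 m, y 4233296 m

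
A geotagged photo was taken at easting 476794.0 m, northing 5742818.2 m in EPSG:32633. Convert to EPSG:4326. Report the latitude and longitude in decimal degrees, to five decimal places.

lat 51.83570°, lon 14.66320°

Zone 33N: λ₀ = 15°, k₀ = 0.9996, false easting 500000 m.
Meridian distance M = (N − FN)/k₀ = 5745116.2 m.
Inverse transverse Mercator on WGS84 gives φ = 51.83570016°, λ = 14.66320034°.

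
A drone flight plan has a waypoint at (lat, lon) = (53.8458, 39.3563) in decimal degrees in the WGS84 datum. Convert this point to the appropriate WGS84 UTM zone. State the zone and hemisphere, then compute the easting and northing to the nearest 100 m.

Zone 37N: E 523400 m, N 5966400 m

Longitude 39.3563° lies in the 6° band [36°, 42°), giving zone 37; latitude is north of the equator, so 37N.
Zone 37 central meridian λ₀ = 6×37 − 183 = 39°; Δλ = +0.3563°.
Transverse Mercator on WGS84 with k₀ = 0.9996 gives E = 523441.484 m, N = 5966424.369 m.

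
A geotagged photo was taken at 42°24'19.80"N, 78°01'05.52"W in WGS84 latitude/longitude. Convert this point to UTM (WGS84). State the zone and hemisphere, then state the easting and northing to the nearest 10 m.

Longitude -78.0182° lies in the 6° band [-84°, -78°), giving zone 17; latitude is north of the equator, so 17N.
Zone 17 central meridian λ₀ = 6×17 − 183 = -81°; Δλ = +2.9818°.
Transverse Mercator on WGS84 with k₀ = 0.9996 gives E = 745381.766 m, N = 4699108.014 m.

Zone 17N: E 745380 m, N 4699110 m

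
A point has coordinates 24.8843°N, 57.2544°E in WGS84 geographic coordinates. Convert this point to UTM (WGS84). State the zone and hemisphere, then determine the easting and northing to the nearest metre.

Zone 40N: E 525695 m, N 2752161 m

Longitude 57.2544° lies in the 6° band [54°, 60°), giving zone 40; latitude is north of the equator, so 40N.
Zone 40 central meridian λ₀ = 6×40 − 183 = 57°; Δλ = +0.2544°.
Transverse Mercator on WGS84 with k₀ = 0.9996 gives E = 525695.473 m, N = 2752160.555 m.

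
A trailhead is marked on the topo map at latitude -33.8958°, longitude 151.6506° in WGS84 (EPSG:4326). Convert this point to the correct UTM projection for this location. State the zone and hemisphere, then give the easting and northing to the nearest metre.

Zone 56S: E 375229 m, N 6248578 m

Longitude 151.6506° lies in the 6° band [150°, 156°), giving zone 56; latitude is south of the equator, so 56S.
Zone 56 central meridian λ₀ = 6×56 − 183 = 153°; Δλ = -1.3494°.
Transverse Mercator on WGS84 with k₀ = 0.9996 gives E = 375229.488 m, N = 6248577.937 m.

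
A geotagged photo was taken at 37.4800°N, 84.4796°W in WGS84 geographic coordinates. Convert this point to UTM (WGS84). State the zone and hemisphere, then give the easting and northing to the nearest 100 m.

Longitude -84.4796° lies in the 6° band [-90°, -84°), giving zone 16; latitude is north of the equator, so 16N.
Zone 16 central meridian λ₀ = 6×16 − 183 = -87°; Δλ = +2.5204°.
Transverse Mercator on WGS84 with k₀ = 0.9996 gives E = 722856.574 m, N = 4151106.167 m.

Zone 16N: E 722900 m, N 4151100 m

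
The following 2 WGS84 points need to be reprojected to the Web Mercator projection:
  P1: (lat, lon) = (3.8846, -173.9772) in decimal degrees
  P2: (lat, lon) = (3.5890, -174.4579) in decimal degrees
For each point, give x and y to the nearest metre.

Web Mercator: x = R·λ, y = R·ln tan(π/4+φ/2), R = 6378137 m.
P1 (3.8846°, -173.9772°) → (-19367053.314, 432763.369) m.
P2 (3.5890°, -174.4579°) → (-19420564.593, 399787.182) m.

P1: x -19367053 m, y 432763 m; P2: x -19420565 m, y 399787 m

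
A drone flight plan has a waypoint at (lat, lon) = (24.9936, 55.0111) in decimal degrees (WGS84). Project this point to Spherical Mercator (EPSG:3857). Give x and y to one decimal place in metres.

x 6123807.6 m, y 2874958.5 m

Web Mercator is spherical with R = a = 6378137 m.
x = R·λ = 6378137 × 0.960124820 = 6123807.640 m.
y = R·ln tan(π/4 + φ/2) = 6378137 × 0.450752085 = 2874958.549 m.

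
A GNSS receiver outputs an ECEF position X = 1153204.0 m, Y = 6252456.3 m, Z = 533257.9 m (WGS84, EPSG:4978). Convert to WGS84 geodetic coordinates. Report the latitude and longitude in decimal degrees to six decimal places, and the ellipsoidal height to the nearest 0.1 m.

lat 4.826500°, lon 79.549800°, h 2252.4 m

λ = atan2(Y, X) = 79.54980030°; p = √(X²+Y²) = 6357915.5 m.
Bowring's method on WGS84 (a = 6378137 m, b = 6356752.314 m) gives φ = 4.82649972°, h = 2252.410 m.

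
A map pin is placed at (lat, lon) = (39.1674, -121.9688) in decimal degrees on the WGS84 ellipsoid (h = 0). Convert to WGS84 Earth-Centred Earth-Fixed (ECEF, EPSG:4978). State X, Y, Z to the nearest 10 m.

X -2621670 m, Y -4200630 m, Z 4006740 m

WGS84: a = 6378137 m, e² = 0.006694380; N(φ) = a/√(1−e²sin²φ) = 6386670.225 m.
X = (N+h)·cosφ·cosλ = -2621666.919 m; Y = (N+h)·cosφ·sinλ = -4200632.347 m; Z = (N(1−e²)+h)·sinφ = 4006742.599 m.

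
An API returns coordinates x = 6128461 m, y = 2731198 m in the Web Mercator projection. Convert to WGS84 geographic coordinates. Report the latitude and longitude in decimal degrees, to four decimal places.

lat 23.8176°, lon 55.0529°

R = 6378137 m. λ = x/R = 55.05290184°.
φ = 2·arctan(exp(y/R)) − 90° = 2·arctan(1.53451) − 90° = 23.81760350°.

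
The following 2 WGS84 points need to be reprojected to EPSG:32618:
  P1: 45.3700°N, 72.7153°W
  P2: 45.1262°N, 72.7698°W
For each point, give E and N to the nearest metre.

P1: E 678906 m, N 5026593 m; P2: E 675387 m, N 4999389 m

UTM zone 18N: λ₀ = -75°, k₀ = 0.9996.
P1 (45.3700°, -72.7153°) → (678906.058, 5026593.196) m.
P2 (45.1262°, -72.7698°) → (675387.453, 4999389.352) m.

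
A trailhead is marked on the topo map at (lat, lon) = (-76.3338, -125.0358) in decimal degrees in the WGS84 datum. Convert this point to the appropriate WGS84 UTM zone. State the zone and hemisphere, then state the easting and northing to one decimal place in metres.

Longitude -125.0358° lies in the 6° band [-126°, -120°), giving zone 10; latitude is south of the equator, so 10S.
Zone 10 central meridian λ₀ = 6×10 − 183 = -123°; Δλ = -2.0358°.
Transverse Mercator on WGS84 with k₀ = 0.9996 gives E = 446318.136 m, N = 1526640.818 m.

Zone 10S: E 446318.1 m, N 1526640.8 m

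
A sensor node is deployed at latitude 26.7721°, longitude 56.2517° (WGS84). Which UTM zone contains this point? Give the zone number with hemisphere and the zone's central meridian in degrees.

Zone 40N, central meridian 57°

UTM zone = ⌊(λ + 180)/6⌋ + 1; 56.2517° ∈ [54°, 60°) → zone 40.
Hemisphere: N (φ ≥ 0).
Central meridian λ₀ = 6×40 − 183 = 57°.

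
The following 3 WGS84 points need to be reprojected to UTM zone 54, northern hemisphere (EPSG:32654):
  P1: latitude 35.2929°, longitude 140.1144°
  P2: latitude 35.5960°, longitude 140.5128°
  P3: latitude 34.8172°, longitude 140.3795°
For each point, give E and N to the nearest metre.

P1: E 419475 m, N 3905885 m; P2: E 455867 m, N 3939250 m; P3: E 443252 m, N 3852947 m

UTM zone 54N: λ₀ = 141°, k₀ = 0.9996.
P1 (35.2929°, 140.1144°) → (419475.483, 3905884.913) m.
P2 (35.5960°, 140.5128°) → (455866.784, 3939249.677) m.
P3 (34.8172°, 140.3795°) → (443252.326, 3852946.995) m.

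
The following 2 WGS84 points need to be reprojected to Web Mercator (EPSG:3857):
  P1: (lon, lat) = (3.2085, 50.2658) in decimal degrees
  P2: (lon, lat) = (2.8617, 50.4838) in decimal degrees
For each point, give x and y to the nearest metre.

P1: x 357169 m, y 6492436 m; P2: x 318563 m, y 6530487 m

Web Mercator: x = R·λ, y = R·ln tan(π/4+φ/2), R = 6378137 m.
P1 (50.2658°, 3.2085°) → (357168.586, 6492435.603) m.
P2 (50.4838°, 2.8617°) → (318562.987, 6530486.906) m.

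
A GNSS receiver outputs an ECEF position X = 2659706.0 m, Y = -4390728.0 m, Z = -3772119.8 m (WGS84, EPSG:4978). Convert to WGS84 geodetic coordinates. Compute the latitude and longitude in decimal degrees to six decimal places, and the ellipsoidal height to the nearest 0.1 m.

lat -36.492600°, lon -58.794400°, h -260.0 m

λ = atan2(Y, X) = -58.79439975°; p = √(X²+Y²) = 5133471.4 m.
Bowring's method on WGS84 (a = 6378137 m, b = 6356752.314 m) gives φ = -36.49259979°, h = -259.952 m.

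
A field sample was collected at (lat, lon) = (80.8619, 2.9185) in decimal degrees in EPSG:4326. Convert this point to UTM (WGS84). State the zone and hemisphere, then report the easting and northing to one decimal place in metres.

Zone 31N: E 498555.0 m, N 8977790.5 m

Longitude 2.9185° lies in the 6° band [0°, 6°), giving zone 31; latitude is north of the equator, so 31N.
Zone 31 central meridian λ₀ = 6×31 − 183 = 3°; Δλ = -0.0815°.
Transverse Mercator on WGS84 with k₀ = 0.9996 gives E = 498555.003 m, N = 8977790.470 m.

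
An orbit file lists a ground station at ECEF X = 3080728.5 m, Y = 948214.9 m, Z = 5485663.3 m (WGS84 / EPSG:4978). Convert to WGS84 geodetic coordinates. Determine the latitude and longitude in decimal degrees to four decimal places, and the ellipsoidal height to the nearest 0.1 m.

lat 59.7295°, lon 17.1078°, h 365.8 m

λ = atan2(Y, X) = 17.10779919°; p = √(X²+Y²) = 3223352.2 m.
Bowring's method on WGS84 (a = 6378137 m, b = 6356752.314 m) gives φ = 59.72949977°, h = 365.806 m.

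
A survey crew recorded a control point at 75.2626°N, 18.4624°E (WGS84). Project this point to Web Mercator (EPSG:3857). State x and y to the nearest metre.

x 2055225 m, y 13046166 m

Web Mercator is spherical with R = a = 6378137 m.
x = R·λ = 6378137 × 0.322229668 = 2055224.967 m.
y = R·ln tan(π/4 + φ/2) = 6378137 × 2.045450942 = 13046166.335 m.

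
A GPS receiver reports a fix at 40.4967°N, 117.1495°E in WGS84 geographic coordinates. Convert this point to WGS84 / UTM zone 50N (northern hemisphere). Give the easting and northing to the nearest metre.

Zone 50 central meridian λ₀ = 6×50 − 183 = 117°; Δλ = +0.1495°.
Transverse Mercator on WGS84 with k₀ = 0.9996 gives E = 512668.335 m, N = 4482899.166 m.

E 512668 m, N 4482899 m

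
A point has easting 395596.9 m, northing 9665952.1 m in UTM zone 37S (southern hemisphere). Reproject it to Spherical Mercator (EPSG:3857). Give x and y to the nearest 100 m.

x 4236900 m, y -336500 m

Unproject from UTM 37S (λ₀ = 39°) → φ = -3.02179975°, λ = 38.06050019°.
Web Mercator (R = 6378137 m): x = 4236875.501 m, y = -336541.263 m.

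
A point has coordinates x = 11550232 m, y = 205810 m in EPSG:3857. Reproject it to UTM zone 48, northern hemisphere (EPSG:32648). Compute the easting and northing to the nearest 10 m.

E 361800 m, N 204360 m

Web Mercator inverse (R = 6378137 m) → φ = 1.84850193°, λ = 103.75749941°.
UTM 48N forward: E = 361801.377 m, N = 204364.057 m.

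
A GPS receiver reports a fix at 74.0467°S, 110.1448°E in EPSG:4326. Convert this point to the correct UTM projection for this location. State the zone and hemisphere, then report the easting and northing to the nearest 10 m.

Longitude 110.1448° lies in the 6° band [108°, 114°), giving zone 49; latitude is south of the equator, so 49S.
Zone 49 central meridian λ₀ = 6×49 − 183 = 111°; Δλ = -0.8552°.
Transverse Mercator on WGS84 with k₀ = 0.9996 gives E = 473763.785 m, N = 1782563.611 m.

Zone 49S: E 473760 m, N 1782560 m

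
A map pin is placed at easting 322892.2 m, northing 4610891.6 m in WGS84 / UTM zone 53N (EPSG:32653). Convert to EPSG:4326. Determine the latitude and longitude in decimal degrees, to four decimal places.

Zone 53N: λ₀ = 135°, k₀ = 0.9996, false easting 500000 m.
Meridian distance M = (N − FN)/k₀ = 4612736.7 m.
Inverse transverse Mercator on WGS84 gives φ = 41.63010023°, λ = 132.87379967°.

lat 41.6301°, lon 132.8738°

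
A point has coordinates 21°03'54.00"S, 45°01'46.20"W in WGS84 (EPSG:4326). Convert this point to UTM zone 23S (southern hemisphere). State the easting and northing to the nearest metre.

Zone 23 central meridian λ₀ = 6×23 − 183 = -45°; Δλ = -0.0295°.
Transverse Mercator on WGS84 with k₀ = 0.9996 gives E = 496935.429 m, N = 7670658.322 m.

E 496935 m, N 7670658 m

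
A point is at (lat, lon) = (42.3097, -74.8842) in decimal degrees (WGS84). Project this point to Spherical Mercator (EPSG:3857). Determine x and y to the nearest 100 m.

x -8336100 m, y 5207500 m

Web Mercator is spherical with R = a = 6378137 m.
x = R·λ = 6378137 × -1.306975848 = -8336071.012 m.
y = R·ln tan(π/4 + φ/2) = 6378137 × 0.816458550 = 5207484.489 m.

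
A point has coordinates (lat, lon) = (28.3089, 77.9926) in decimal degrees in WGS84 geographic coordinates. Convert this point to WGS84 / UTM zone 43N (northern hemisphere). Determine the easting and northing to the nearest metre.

Zone 43 central meridian λ₀ = 6×43 − 183 = 75°; Δλ = +2.9926°.
Transverse Mercator on WGS84 with k₀ = 0.9996 gives E = 793470.587 m, N = 3135058.212 m.

E 793471 m, N 3135058 m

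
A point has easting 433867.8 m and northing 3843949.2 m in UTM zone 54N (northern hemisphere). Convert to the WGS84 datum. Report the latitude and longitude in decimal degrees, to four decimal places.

lat 34.7355°, lon 140.2776°

Zone 54N: λ₀ = 141°, k₀ = 0.9996, false easting 500000 m.
Meridian distance M = (N − FN)/k₀ = 3845487.4 m.
Inverse transverse Mercator on WGS84 gives φ = 34.73549986°, λ = 140.27760037°.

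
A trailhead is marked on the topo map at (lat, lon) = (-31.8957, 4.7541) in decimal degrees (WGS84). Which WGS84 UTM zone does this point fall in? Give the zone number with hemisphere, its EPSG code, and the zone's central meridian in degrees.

UTM zone = ⌊(λ + 180)/6⌋ + 1; 4.7541° ∈ [0°, 6°) → zone 31.
Hemisphere: S (φ < 0).
Central meridian λ₀ = 6×31 − 183 = 3°.
EPSG code: 32731.

Zone 31S (EPSG:32731), central meridian 3°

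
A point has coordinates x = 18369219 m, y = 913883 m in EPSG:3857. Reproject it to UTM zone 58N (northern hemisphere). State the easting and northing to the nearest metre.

Web Mercator inverse (R = 6378137 m) → φ = 8.18160335°, λ = 165.01350185°.
UTM 58N forward: E = 501487.227 m, N = 904374.496 m.

E 501487 m, N 904374 m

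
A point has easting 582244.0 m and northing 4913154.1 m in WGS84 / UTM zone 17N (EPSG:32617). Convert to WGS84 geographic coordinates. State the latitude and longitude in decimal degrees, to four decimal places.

Zone 17N: λ₀ = -81°, k₀ = 0.9996, false easting 500000 m.
Meridian distance M = (N − FN)/k₀ = 4915120.1 m.
Inverse transverse Mercator on WGS84 gives φ = 44.36700011°, λ = -79.96780006°.

lat 44.3670°, lon -79.9678°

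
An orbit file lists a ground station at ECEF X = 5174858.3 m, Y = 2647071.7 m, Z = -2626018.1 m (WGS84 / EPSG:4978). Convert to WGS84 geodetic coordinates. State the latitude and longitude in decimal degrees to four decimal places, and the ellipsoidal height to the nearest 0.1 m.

λ = atan2(Y, X) = 27.09089962°; p = √(X²+Y²) = 5812585.2 m.
Bowring's method on WGS84 (a = 6378137 m, b = 6356752.314 m) gives φ = -24.45719965°, h = 3756.599 m.

lat -24.4572°, lon 27.0909°, h 3756.6 m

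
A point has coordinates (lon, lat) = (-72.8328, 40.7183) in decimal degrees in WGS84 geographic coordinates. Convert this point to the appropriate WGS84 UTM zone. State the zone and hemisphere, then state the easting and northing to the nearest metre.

Longitude -72.8328° lies in the 6° band [-78°, -72°), giving zone 18; latitude is north of the equator, so 18N.
Zone 18 central meridian λ₀ = 6×18 − 183 = -75°; Δλ = +2.1672°.
Transverse Mercator on WGS84 with k₀ = 0.9996 gives E = 683045.218 m, N = 4509745.326 m.

Zone 18N: E 683045 m, N 4509745 m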